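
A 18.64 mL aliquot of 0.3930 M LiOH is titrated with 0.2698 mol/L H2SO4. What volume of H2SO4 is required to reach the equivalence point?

13.6 mL

n(LiOH) = 0.3930 mol/L x 0.01864 L = 0.007326 mol.
The neutralisation is 2 LiOH : 1 H2SO4, so n(H2SO4) = 0.007326 x 1/2 = 0.003663 mol.
V(H2SO4) = 0.003663 / 0.2698 = 0.01358 L = 13.6 mL.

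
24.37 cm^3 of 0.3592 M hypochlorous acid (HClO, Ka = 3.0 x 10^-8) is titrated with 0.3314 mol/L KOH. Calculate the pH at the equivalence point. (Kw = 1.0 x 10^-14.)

n(HClO) = 0.3592 x 0.02437 = 0.008754 mol; V(KOH) at equivalence = 0.008754/0.3314 = 0.02641 L.
At equivalence all the acid is converted to ClO-; total volume = 0.02437 + 0.02641 = 0.05078 L, so [ClO-] = 0.008754/0.05078 = 0.1724 M.
Kb = Kw/Ka = 1.0e-14 / 3.0 x 10^-8 = 3.33e-7.
[OH^-] = sqrt(Kb x [ClO-]) = sqrt(3.33e-7 x 0.1724) = 0.000240 M.
pOH = 3.62, so pH = 14.00 - 3.62 = 10.38.

10.38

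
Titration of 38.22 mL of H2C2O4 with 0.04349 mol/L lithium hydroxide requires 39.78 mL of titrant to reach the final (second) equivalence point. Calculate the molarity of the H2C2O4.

n(LiOH) = 0.04349 x 0.03978 = 0.001730 mol.
At the final (second) equivalence point, 2 mol OH^- react per mol H2C2O4, so n(H2C2O4) = 0.001730 / 2 = 0.0008650 mol.
[H2C2O4] = 0.0008650 / 0.03822 L = 0.0226 M.

0.0226 M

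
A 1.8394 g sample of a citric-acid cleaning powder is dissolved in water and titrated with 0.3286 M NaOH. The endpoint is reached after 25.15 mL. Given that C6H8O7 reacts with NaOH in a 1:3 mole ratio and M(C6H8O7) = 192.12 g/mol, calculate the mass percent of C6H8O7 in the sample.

28.8%

n(NaOH) = 0.3286 x 0.02515 = 0.008264 mol.
n(C6H8O7) = 0.008264 / 3 = 0.002755 mol.
mass of C6H8O7 = 0.002755 x 192.12 = 0.5292 g.
% purity = 0.5292 / 1.8394 x 100 = 28.8%.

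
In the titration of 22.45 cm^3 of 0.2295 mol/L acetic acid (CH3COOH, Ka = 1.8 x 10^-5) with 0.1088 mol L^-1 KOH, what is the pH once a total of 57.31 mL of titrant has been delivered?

12.13

n(acid) = 0.2295 x 0.02245 = 0.005152 mol; n(KOH) added = 0.1088 x 0.05731 = 0.006235 mol.
Base is in excess by 0.006235 - 0.005152 = 0.001083 mol in a total volume of 0.07976 L.
[OH^-] = 0.001083/0.07976 = 0.01358 M, so pOH = 1.87 and pH = 14.00 - 1.87 = 12.13.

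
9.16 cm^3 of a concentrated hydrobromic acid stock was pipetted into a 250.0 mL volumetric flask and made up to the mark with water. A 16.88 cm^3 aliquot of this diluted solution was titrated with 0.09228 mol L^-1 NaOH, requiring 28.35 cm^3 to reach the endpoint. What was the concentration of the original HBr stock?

4.23 M

n(NaOH) = 0.09228 x 0.02835 = 0.002616 mol.
n(HBr) in the aliquot = 0.002616 mol.
[diluted HBr] = 0.002616 / 0.01688 = 0.1550 M.
Dilution factor = 250.0/9.160 = 27.29, so [stock] = 0.1550 x 27.29 = 4.23 M.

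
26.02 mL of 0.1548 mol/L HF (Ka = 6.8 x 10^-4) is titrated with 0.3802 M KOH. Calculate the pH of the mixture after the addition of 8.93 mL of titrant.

Initial n(HF) = 0.1548 x 0.02602 = 0.004028 mol.
n(KOH) added = 0.3802 x 0.008930 = 0.003395 mol, converting that many moles of HF to F-.
Remaining n(HF) = 0.0006327 mol; n(F-) = 0.003395 mol.
By Henderson-Hasselbalch, pH = pKa + log([A^-]/[HA]) = 3.17 + log(0.003395/0.0006327) = 3.17 + (+0.73) = 3.90.

3.90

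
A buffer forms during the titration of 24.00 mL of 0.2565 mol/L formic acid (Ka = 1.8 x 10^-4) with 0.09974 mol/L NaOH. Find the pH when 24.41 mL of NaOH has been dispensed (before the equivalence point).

Initial n(HCOOH) = 0.2565 x 0.02400 = 0.006156 mol.
n(NaOH) added = 0.09974 x 0.02441 = 0.002435 mol, converting that many moles of HCOOH to HCOO-.
Remaining n(HCOOH) = 0.003721 mol; n(HCOO-) = 0.002435 mol.
By Henderson-Hasselbalch, pH = pKa + log([A^-]/[HA]) = 3.74 + log(0.002435/0.003721) = 3.74 + (-0.18) = 3.56.

3.56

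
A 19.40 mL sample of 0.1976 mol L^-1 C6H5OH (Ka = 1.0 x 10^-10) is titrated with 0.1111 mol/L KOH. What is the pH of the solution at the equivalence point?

11.43

n(C6H5OH) = 0.1976 x 0.01940 = 0.003833 mol; V(KOH) at equivalence = 0.003833/0.1111 = 0.03450 L.
At equivalence all the acid is converted to C6H5O-; total volume = 0.01940 + 0.03450 = 0.05390 L, so [C6H5O-] = 0.003833/0.05390 = 0.07112 M.
Kb = Kw/Ka = 1.0e-14 / 1.0 x 10^-10 = 0.000100.
[OH^-] = sqrt(Kb x [C6H5O-]) = sqrt(0.000100 x 0.07112) = 0.00267 M.
pOH = 2.57, so pH = 14.00 - 2.57 = 11.43.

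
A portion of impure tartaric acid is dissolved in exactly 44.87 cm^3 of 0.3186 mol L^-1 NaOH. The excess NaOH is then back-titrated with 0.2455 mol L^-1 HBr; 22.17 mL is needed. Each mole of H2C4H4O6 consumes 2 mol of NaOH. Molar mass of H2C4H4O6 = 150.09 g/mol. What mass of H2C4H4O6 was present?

0.664 g

Total n(NaOH) added = 0.3186 x 0.04487 = 0.01430 mol.
n(HBr) used = 0.2455 x 0.02217 = 0.005443 mol, which equals the excess n(NaOH).
So n(NaOH) consumed by the sample = 0.01430 - 0.005443 = 0.008853 mol.
n(H2C4H4O6) = 0.008853 / 2 = 0.004426 mol.
mass = 0.004426 mol x 150.09 g/mol = 0.664 g.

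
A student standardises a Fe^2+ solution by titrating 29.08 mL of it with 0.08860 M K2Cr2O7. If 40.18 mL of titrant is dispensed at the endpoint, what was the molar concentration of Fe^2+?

0.735 M

n(K2Cr2O7) = 0.08860 x 0.04018 = 0.003560 mol.
From the balanced equation, 1 mol K2Cr2O7 reacts with 6 mol Fe^2+, so n(Fe^2+) = 0.003560 x 6/1 = 0.02136 mol.
[Fe^2+] = 0.02136 / 0.02908 L = 0.735 M.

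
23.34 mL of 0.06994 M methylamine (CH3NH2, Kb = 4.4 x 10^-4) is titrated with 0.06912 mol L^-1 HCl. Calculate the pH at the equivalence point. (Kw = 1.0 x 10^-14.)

6.05

n(CH3NH2) = 0.06994 x 0.02334 = 0.001632 mol; V(HCl) at equivalence = 0.001632/0.06912 = 0.02362 L.
At equivalence the base is fully converted to CH3NH3+; total volume = 0.04696 L, so [CH3NH3+] = 0.001632/0.04696 = 0.03476 M.
Ka(CH3NH3+) = Kw/Kb = 1.0e-14 / 4.4 x 10^-4 = 2.27e-11.
[H^+] = sqrt(Ka x [CH3NH3+]) = sqrt(2.27e-11 x 0.03476) = 8.89e-7 M.
pH = -log(8.89e-7) = 6.05.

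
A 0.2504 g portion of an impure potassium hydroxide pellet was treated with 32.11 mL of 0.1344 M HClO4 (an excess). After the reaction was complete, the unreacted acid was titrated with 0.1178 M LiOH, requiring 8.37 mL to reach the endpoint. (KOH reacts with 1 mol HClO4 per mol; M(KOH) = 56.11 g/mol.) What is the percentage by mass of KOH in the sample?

74.6%

Total n(HClO4) added = 0.1344 x 0.03211 = 0.004316 mol.
n(LiOH) used = 0.1178 x 0.008370 = 0.0009860 mol, which equals the excess n(HClO4).
So n(HClO4) consumed by the sample = 0.004316 - 0.0009860 = 0.003330 mol.
n(KOH) = 0.003330 / 1 = 0.003330 mol.
mass KOH = 0.003330 x 56.11 = 0.1868 g, so %KOH = 0.1868/0.2504 x 100 = 74.6%.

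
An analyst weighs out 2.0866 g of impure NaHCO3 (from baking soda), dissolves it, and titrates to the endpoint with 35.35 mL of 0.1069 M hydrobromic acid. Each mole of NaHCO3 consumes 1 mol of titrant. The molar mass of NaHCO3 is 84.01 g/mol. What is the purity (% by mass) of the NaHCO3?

n(HBr) = 0.1069 x 0.03535 = 0.003779 mol.
n(NaHCO3) = 0.003779 / 1 = 0.003779 mol.
mass of NaHCO3 = 0.003779 x 84.01 = 0.3175 g.
% purity = 0.3175 / 2.0866 x 100 = 15.2%.

15.2%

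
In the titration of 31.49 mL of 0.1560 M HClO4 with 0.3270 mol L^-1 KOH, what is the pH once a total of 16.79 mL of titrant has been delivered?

12.08

n(acid) = 0.1560 x 0.03149 = 0.004912 mol; n(KOH) added = 0.3270 x 0.01679 = 0.005490 mol.
Base is in excess by 0.005490 - 0.004912 = 0.0005779 mol in a total volume of 0.04828 L.
[OH^-] = 0.0005779/0.04828 = 0.01197 M, so pOH = 1.92 and pH = 14.00 - 1.92 = 12.08.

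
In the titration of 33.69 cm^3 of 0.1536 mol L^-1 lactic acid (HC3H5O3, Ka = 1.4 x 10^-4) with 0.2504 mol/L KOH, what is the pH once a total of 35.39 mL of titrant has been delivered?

12.73

n(acid) = 0.1536 x 0.03369 = 0.005175 mol; n(KOH) added = 0.2504 x 0.03539 = 0.008862 mol.
Base is in excess by 0.008862 - 0.005175 = 0.003687 mol in a total volume of 0.06908 L.
[OH^-] = 0.003687/0.06908 = 0.05337 M, so pOH = 1.27 and pH = 14.00 - 1.27 = 12.73.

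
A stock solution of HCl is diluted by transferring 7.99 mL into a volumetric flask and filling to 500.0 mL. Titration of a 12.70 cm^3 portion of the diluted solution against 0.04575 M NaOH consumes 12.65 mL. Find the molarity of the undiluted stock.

n(NaOH) = 0.04575 x 0.01265 = 0.0005787 mol.
n(HCl) in the aliquot = 0.0005787 mol.
[diluted HCl] = 0.0005787 / 0.01270 = 0.04557 M.
Dilution factor = 500.0/7.990 = 62.58, so [stock] = 0.04557 x 62.58 = 2.85 M.

2.85 M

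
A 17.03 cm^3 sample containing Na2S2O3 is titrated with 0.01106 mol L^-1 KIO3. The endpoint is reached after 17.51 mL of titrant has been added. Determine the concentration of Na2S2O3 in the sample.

0.0682 M

n(KIO3) = 0.01106 x 0.01751 = 0.0001937 mol.
From the balanced equation, 1 mol KIO3 reacts with 6 mol Na2S2O3, so n(Na2S2O3) = 0.0001937 x 6/1 = 0.001162 mol.
[Na2S2O3] = 0.001162 / 0.01703 L = 0.0682 M.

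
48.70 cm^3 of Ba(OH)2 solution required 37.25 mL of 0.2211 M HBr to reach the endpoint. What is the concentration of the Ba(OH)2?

0.0846 M

n(HBr) delivered = 0.2211 x 0.03725 = 0.008236 mol.
The reaction is 1 Ba(OH)2 + 2 HBr, so n(Ba(OH)2) = 0.008236 x 1/2 = 0.004118 mol.
[Ba(OH)2] = 0.004118 mol / 0.04870 L = 0.0846 M.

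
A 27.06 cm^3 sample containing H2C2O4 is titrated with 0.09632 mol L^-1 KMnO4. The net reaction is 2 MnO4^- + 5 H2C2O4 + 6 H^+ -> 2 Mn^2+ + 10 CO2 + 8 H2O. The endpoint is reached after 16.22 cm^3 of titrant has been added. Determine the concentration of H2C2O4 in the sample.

n(KMnO4) = 0.09632 x 0.01622 = 0.001562 mol.
From the balanced equation, 2 mol KMnO4 reacts with 5 mol H2C2O4, so n(H2C2O4) = 0.001562 x 5/2 = 0.003906 mol.
[H2C2O4] = 0.003906 / 0.02706 L = 0.144 M.

0.144 M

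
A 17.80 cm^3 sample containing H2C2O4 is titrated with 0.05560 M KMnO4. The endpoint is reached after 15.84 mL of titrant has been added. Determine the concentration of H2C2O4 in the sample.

0.124 M

n(KMnO4) = 0.05560 x 0.01584 = 0.0008807 mol.
From the balanced equation, 2 mol KMnO4 reacts with 5 mol H2C2O4, so n(H2C2O4) = 0.0008807 x 5/2 = 0.002202 mol.
[H2C2O4] = 0.002202 / 0.01780 L = 0.124 M.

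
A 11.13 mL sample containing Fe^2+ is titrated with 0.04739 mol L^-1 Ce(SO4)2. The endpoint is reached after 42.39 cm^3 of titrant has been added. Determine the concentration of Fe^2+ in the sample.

0.180 M

n(Ce(SO4)2) = 0.04739 x 0.04239 = 0.002009 mol.
From the balanced equation, 1 mol Ce(SO4)2 reacts with 1 mol Fe^2+, so n(Fe^2+) = 0.002009 x 1/1 = 0.002009 mol.
[Fe^2+] = 0.002009 / 0.01113 L = 0.180 M.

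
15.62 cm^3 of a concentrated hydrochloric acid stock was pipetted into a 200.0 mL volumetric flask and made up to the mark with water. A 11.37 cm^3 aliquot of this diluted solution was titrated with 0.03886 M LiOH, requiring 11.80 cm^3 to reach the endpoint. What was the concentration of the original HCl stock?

0.516 M

n(LiOH) = 0.03886 x 0.01180 = 0.0004585 mol.
n(HCl) in the aliquot = 0.0004585 mol.
[diluted HCl] = 0.0004585 / 0.01137 = 0.04033 M.
Dilution factor = 200.0/15.62 = 12.80, so [stock] = 0.04033 x 12.80 = 0.516 M.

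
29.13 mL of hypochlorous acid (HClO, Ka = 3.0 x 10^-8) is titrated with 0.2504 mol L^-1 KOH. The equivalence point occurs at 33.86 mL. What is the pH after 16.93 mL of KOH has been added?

16.93 mL is exactly half the equivalence volume (33.86/2), i.e. the half-equivalence point.
There, n(HA) = n(A^-), so pH = pKa = -log(3.0 x 10^-8) = 7.52.

7.52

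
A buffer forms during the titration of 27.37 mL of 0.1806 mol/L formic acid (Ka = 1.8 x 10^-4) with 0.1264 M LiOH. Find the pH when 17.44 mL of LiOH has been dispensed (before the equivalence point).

Initial n(HCOOH) = 0.1806 x 0.02737 = 0.004943 mol.
n(LiOH) added = 0.1264 x 0.01744 = 0.002204 mol, converting that many moles of HCOOH to HCOO-.
Remaining n(HCOOH) = 0.002739 mol; n(HCOO-) = 0.002204 mol.
By Henderson-Hasselbalch, pH = pKa + log([A^-]/[HA]) = 3.74 + log(0.002204/0.002739) = 3.74 + (-0.09) = 3.65.

3.65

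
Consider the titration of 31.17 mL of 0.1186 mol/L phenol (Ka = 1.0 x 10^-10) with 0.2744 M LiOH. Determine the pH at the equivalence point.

11.46

n(C6H5OH) = 0.1186 x 0.03117 = 0.003697 mol; V(LiOH) at equivalence = 0.003697/0.2744 = 0.01347 L.
At equivalence all the acid is converted to C6H5O-; total volume = 0.03117 + 0.01347 = 0.04464 L, so [C6H5O-] = 0.003697/0.04464 = 0.08281 M.
Kb = Kw/Ka = 1.0e-14 / 1.0 x 10^-10 = 0.000100.
[OH^-] = sqrt(Kb x [C6H5O-]) = sqrt(0.000100 x 0.08281) = 0.00288 M.
pOH = 2.54, so pH = 14.00 - 2.54 = 11.46.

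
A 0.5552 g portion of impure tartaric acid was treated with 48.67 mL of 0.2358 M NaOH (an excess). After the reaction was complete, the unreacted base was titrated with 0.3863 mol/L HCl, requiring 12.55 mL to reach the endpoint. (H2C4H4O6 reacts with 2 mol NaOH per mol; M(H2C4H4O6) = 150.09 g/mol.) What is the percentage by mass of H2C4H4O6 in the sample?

Total n(NaOH) added = 0.2358 x 0.04867 = 0.01148 mol.
n(HCl) used = 0.3863 x 0.01255 = 0.004848 mol, which equals the excess n(NaOH).
So n(NaOH) consumed by the sample = 0.01148 - 0.004848 = 0.006628 mol.
n(H2C4H4O6) = 0.006628 / 2 = 0.003314 mol.
mass H2C4H4O6 = 0.003314 x 150.09 = 0.4974 g, so %H2C4H4O6 = 0.4974/0.5552 x 100 = 89.6%.

89.6%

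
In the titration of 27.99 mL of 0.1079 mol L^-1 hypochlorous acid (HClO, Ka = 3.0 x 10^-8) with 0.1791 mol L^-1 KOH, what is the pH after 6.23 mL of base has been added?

Initial n(HClO) = 0.1079 x 0.02799 = 0.003020 mol.
n(KOH) added = 0.1791 x 0.006230 = 0.001116 mol, converting that many moles of HClO to ClO-.
Remaining n(HClO) = 0.001904 mol; n(ClO-) = 0.001116 mol.
By Henderson-Hasselbalch, pH = pKa + log([A^-]/[HA]) = 7.52 + log(0.001116/0.001904) = 7.52 + (-0.23) = 7.29.

7.29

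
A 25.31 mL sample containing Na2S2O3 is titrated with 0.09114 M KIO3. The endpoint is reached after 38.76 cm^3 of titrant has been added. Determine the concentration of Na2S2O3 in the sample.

n(KIO3) = 0.09114 x 0.03876 = 0.003533 mol.
From the balanced equation, 1 mol KIO3 reacts with 6 mol Na2S2O3, so n(Na2S2O3) = 0.003533 x 6/1 = 0.02120 mol.
[Na2S2O3] = 0.02120 / 0.02531 L = 0.837 M.

0.837 M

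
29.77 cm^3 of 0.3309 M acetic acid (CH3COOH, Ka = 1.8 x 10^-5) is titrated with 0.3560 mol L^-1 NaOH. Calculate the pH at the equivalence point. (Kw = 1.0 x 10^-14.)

8.99

n(CH3COOH) = 0.3309 x 0.02977 = 0.009851 mol; V(NaOH) at equivalence = 0.009851/0.3560 = 0.02767 L.
At equivalence all the acid is converted to CH3COO-; total volume = 0.02977 + 0.02767 = 0.05744 L, so [CH3COO-] = 0.009851/0.05744 = 0.1715 M.
Kb = Kw/Ka = 1.0e-14 / 1.8 x 10^-5 = 5.56e-10.
[OH^-] = sqrt(Kb x [CH3COO-]) = sqrt(5.56e-10 x 0.1715) = 9.76e-6 M.
pOH = 5.01, so pH = 14.00 - 5.01 = 8.99.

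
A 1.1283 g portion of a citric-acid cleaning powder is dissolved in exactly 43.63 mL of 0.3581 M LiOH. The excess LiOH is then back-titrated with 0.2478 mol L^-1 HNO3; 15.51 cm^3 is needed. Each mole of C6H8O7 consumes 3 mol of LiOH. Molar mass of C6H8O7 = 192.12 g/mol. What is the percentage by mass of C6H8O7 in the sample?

66.9%

Total n(LiOH) added = 0.3581 x 0.04363 = 0.01562 mol.
n(HNO3) used = 0.2478 x 0.01551 = 0.003843 mol, which equals the excess n(LiOH).
So n(LiOH) consumed by the sample = 0.01562 - 0.003843 = 0.01178 mol.
n(C6H8O7) = 0.01178 / 3 = 0.003927 mol.
mass C6H8O7 = 0.003927 x 192.12 = 0.7544 g, so %C6H8O7 = 0.7544/1.1283 x 100 = 66.9%.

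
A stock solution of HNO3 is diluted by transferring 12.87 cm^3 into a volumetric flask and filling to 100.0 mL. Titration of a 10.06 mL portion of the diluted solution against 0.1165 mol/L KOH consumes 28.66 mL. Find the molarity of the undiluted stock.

2.58 M

n(KOH) = 0.1165 x 0.02866 = 0.003339 mol.
n(HNO3) in the aliquot = 0.003339 mol.
[diluted HNO3] = 0.003339 / 0.01006 = 0.3319 M.
Dilution factor = 100.0/12.87 = 7.770, so [stock] = 0.3319 x 7.770 = 2.58 M.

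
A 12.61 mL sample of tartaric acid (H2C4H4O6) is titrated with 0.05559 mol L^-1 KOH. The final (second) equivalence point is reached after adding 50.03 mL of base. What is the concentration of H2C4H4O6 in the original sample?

n(KOH) = 0.05559 x 0.05003 = 0.002781 mol.
At the final (second) equivalence point, 2 mol OH^- react per mol H2C4H4O6, so n(H2C4H4O6) = 0.002781 / 2 = 0.001391 mol.
[H2C4H4O6] = 0.001391 / 0.01261 L = 0.110 M.

0.110 M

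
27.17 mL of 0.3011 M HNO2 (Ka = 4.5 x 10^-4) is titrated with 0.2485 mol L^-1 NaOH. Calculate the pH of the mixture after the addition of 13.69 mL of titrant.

3.20

Initial n(HNO2) = 0.3011 x 0.02717 = 0.008181 mol.
n(NaOH) added = 0.2485 x 0.01369 = 0.003402 mol, converting that many moles of HNO2 to NO2-.
Remaining n(HNO2) = 0.004779 mol; n(NO2-) = 0.003402 mol.
By Henderson-Hasselbalch, pH = pKa + log([A^-]/[HA]) = 3.35 + log(0.003402/0.004779) = 3.35 + (-0.15) = 3.20.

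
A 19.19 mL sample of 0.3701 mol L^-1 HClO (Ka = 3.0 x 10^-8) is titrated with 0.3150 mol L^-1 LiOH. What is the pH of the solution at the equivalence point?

n(HClO) = 0.3701 x 0.01919 = 0.007102 mol; V(LiOH) at equivalence = 0.007102/0.3150 = 0.02255 L.
At equivalence all the acid is converted to ClO-; total volume = 0.01919 + 0.02255 = 0.04174 L, so [ClO-] = 0.007102/0.04174 = 0.1702 M.
Kb = Kw/Ka = 1.0e-14 / 3.0 x 10^-8 = 3.33e-7.
[OH^-] = sqrt(Kb x [ClO-]) = sqrt(3.33e-7 x 0.1702) = 0.000238 M.
pOH = 3.62, so pH = 14.00 - 3.62 = 10.38.

10.38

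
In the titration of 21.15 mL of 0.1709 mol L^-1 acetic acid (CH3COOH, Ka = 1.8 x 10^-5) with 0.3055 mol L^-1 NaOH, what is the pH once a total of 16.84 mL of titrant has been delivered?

12.61

n(acid) = 0.1709 x 0.02115 = 0.003615 mol; n(NaOH) added = 0.3055 x 0.01684 = 0.005145 mol.
Base is in excess by 0.005145 - 0.003615 = 0.001530 mol in a total volume of 0.03799 L.
[OH^-] = 0.001530/0.03799 = 0.04028 M, so pOH = 1.39 and pH = 14.00 - 1.39 = 12.61.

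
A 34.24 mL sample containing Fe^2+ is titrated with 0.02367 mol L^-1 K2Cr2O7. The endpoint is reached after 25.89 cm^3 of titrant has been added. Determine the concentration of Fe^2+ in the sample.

0.107 M

n(K2Cr2O7) = 0.02367 x 0.02589 = 0.0006128 mol.
From the balanced equation, 1 mol K2Cr2O7 reacts with 6 mol Fe^2+, so n(Fe^2+) = 0.0006128 x 6/1 = 0.003677 mol.
[Fe^2+] = 0.003677 / 0.03424 L = 0.107 M.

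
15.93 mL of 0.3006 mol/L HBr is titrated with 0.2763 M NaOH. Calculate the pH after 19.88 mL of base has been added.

12.29

n(acid) = 0.3006 x 0.01593 = 0.004789 mol; n(NaOH) added = 0.2763 x 0.01988 = 0.005493 mol.
Base is in excess by 0.005493 - 0.004789 = 0.0007043 mol in a total volume of 0.03581 L.
[OH^-] = 0.0007043/0.03581 = 0.01967 M, so pOH = 1.71 and pH = 14.00 - 1.71 = 12.29.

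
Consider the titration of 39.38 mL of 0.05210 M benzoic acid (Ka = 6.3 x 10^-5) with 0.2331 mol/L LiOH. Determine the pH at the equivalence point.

n(C6H5COOH) = 0.05210 x 0.03938 = 0.002052 mol; V(LiOH) at equivalence = 0.002052/0.2331 = 0.008802 L.
At equivalence all the acid is converted to C6H5COO-; total volume = 0.03938 + 0.008802 = 0.04818 L, so [C6H5COO-] = 0.002052/0.04818 = 0.04258 M.
Kb = Kw/Ka = 1.0e-14 / 6.3 x 10^-5 = 1.59e-10.
[OH^-] = sqrt(Kb x [C6H5COO-]) = sqrt(1.59e-10 x 0.04258) = 2.60e-6 M.
pOH = 5.59, so pH = 14.00 - 5.59 = 8.41.

8.41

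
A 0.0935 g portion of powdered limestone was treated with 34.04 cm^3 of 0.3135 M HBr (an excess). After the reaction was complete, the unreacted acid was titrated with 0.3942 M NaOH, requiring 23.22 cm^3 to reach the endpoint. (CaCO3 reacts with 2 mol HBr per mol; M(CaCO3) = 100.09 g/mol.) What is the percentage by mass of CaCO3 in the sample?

Total n(HBr) added = 0.3135 x 0.03404 = 0.01067 mol.
n(NaOH) used = 0.3942 x 0.02322 = 0.009153 mol, which equals the excess n(HBr).
So n(HBr) consumed by the sample = 0.01067 - 0.009153 = 0.001518 mol.
n(CaCO3) = 0.001518 / 2 = 0.0007591 mol.
mass CaCO3 = 0.0007591 x 100.09 = 0.07598 g, so %CaCO3 = 0.07598/0.0935 x 100 = 81.3%.

81.3%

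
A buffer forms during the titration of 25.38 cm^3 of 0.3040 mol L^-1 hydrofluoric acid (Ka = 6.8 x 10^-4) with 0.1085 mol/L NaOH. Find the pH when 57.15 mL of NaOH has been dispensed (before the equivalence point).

3.78

Initial n(HF) = 0.3040 x 0.02538 = 0.007716 mol.
n(NaOH) added = 0.1085 x 0.05715 = 0.006201 mol, converting that many moles of HF to F-.
Remaining n(HF) = 0.001515 mol; n(F-) = 0.006201 mol.
By Henderson-Hasselbalch, pH = pKa + log([A^-]/[HA]) = 3.17 + log(0.006201/0.001515) = 3.17 + (+0.61) = 3.78.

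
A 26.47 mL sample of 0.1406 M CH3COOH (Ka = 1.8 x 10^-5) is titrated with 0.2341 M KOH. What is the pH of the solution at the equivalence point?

8.84

n(CH3COOH) = 0.1406 x 0.02647 = 0.003722 mol; V(KOH) at equivalence = 0.003722/0.2341 = 0.01590 L.
At equivalence all the acid is converted to CH3COO-; total volume = 0.02647 + 0.01590 = 0.04237 L, so [CH3COO-] = 0.003722/0.04237 = 0.08784 M.
Kb = Kw/Ka = 1.0e-14 / 1.8 x 10^-5 = 5.56e-10.
[OH^-] = sqrt(Kb x [CH3COO-]) = sqrt(5.56e-10 x 0.08784) = 6.99e-6 M.
pOH = 5.16, so pH = 14.00 - 5.16 = 8.84.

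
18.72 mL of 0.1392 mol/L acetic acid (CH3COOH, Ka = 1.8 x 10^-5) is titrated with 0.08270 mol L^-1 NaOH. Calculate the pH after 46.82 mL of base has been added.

12.29

n(acid) = 0.1392 x 0.01872 = 0.002606 mol; n(NaOH) added = 0.08270 x 0.04682 = 0.003872 mol.
Base is in excess by 0.003872 - 0.002606 = 0.001266 mol in a total volume of 0.06554 L.
[OH^-] = 0.001266/0.06554 = 0.01932 M, so pOH = 1.71 and pH = 14.00 - 1.71 = 12.29.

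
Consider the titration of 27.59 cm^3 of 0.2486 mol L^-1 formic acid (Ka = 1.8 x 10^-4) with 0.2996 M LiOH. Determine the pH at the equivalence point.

8.44

n(HCOOH) = 0.2486 x 0.02759 = 0.006859 mol; V(LiOH) at equivalence = 0.006859/0.2996 = 0.02289 L.
At equivalence all the acid is converted to HCOO-; total volume = 0.02759 + 0.02289 = 0.05048 L, so [HCOO-] = 0.006859/0.05048 = 0.1359 M.
Kb = Kw/Ka = 1.0e-14 / 1.8 x 10^-4 = 5.56e-11.
[OH^-] = sqrt(Kb x [HCOO-]) = sqrt(5.56e-11 x 0.1359) = 2.75e-6 M.
pOH = 5.56, so pH = 14.00 - 5.56 = 8.44.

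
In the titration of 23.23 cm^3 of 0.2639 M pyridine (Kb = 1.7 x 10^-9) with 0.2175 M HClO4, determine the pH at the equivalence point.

3.08

n(C5H5N) = 0.2639 x 0.02323 = 0.006130 mol; V(HClO4) at equivalence = 0.006130/0.2175 = 0.02819 L.
At equivalence the base is fully converted to C5H5NH+; total volume = 0.05142 L, so [C5H5NH+] = 0.006130/0.05142 = 0.1192 M.
Ka(C5H5NH+) = Kw/Kb = 1.0e-14 / 1.7 x 10^-9 = 5.88e-6.
[H^+] = sqrt(Ka x [C5H5NH+]) = sqrt(5.88e-6 x 0.1192) = 0.000837 M.
pH = -log(0.000837) = 3.08.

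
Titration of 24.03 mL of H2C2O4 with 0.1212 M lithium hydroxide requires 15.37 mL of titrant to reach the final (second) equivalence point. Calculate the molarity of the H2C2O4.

0.0388 M

n(LiOH) = 0.1212 x 0.01537 = 0.001863 mol.
At the final (second) equivalence point, 2 mol OH^- react per mol H2C2O4, so n(H2C2O4) = 0.001863 / 2 = 0.0009314 mol.
[H2C2O4] = 0.0009314 / 0.02403 L = 0.0388 M.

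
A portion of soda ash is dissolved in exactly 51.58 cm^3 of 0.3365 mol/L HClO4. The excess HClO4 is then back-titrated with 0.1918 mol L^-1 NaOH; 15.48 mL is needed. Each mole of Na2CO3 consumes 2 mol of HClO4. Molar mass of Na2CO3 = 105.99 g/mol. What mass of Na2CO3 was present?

Total n(HClO4) added = 0.3365 x 0.05158 = 0.01736 mol.
n(NaOH) used = 0.1918 x 0.01548 = 0.002969 mol, which equals the excess n(HClO4).
So n(HClO4) consumed by the sample = 0.01736 - 0.002969 = 0.01439 mol.
n(Na2CO3) = 0.01439 / 2 = 0.007194 mol.
mass = 0.007194 mol x 105.99 g/mol = 0.762 g.

0.762 g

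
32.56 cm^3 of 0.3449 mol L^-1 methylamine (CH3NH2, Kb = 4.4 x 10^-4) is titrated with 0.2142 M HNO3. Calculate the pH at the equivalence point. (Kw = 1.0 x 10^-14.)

5.76

n(CH3NH2) = 0.3449 x 0.03256 = 0.01123 mol; V(HNO3) at equivalence = 0.01123/0.2142 = 0.05243 L.
At equivalence the base is fully converted to CH3NH3+; total volume = 0.08499 L, so [CH3NH3+] = 0.01123/0.08499 = 0.1321 M.
Ka(CH3NH3+) = Kw/Kb = 1.0e-14 / 4.4 x 10^-4 = 2.27e-11.
[H^+] = sqrt(Ka x [CH3NH3+]) = sqrt(2.27e-11 x 0.1321) = 1.73e-6 M.
pH = -log(1.73e-6) = 5.76.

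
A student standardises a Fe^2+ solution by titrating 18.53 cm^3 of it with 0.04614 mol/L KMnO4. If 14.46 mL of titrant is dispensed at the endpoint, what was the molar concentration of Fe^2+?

0.180 M

n(KMnO4) = 0.04614 x 0.01446 = 0.0006672 mol.
From the balanced equation, 1 mol KMnO4 reacts with 5 mol Fe^2+, so n(Fe^2+) = 0.0006672 x 5/1 = 0.003336 mol.
[Fe^2+] = 0.003336 / 0.01853 L = 0.180 M.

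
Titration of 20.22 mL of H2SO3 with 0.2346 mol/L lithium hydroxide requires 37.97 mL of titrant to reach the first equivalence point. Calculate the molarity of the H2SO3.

0.441 M

n(LiOH) = 0.2346 x 0.03797 = 0.008908 mol.
At the first equivalence point, 1 mol OH^- react per mol H2SO3, so n(H2SO3) = 0.008908 / 1 = 0.008908 mol.
[H2SO3] = 0.008908 / 0.02022 L = 0.441 M.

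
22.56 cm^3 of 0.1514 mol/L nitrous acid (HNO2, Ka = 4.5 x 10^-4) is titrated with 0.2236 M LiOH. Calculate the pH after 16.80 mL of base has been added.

n(acid) = 0.1514 x 0.02256 = 0.003416 mol; n(LiOH) added = 0.2236 x 0.01680 = 0.003756 mol.
Base is in excess by 0.003756 - 0.003416 = 0.0003409 mol in a total volume of 0.03936 L.
[OH^-] = 0.0003409/0.03936 = 0.008661 M, so pOH = 2.06 and pH = 14.00 - 2.06 = 11.94.

11.94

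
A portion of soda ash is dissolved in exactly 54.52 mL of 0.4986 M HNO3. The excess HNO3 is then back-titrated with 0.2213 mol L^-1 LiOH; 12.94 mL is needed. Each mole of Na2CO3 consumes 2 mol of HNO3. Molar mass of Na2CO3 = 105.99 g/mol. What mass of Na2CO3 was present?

1.29 g

Total n(HNO3) added = 0.4986 x 0.05452 = 0.02718 mol.
n(LiOH) used = 0.2213 x 0.01294 = 0.002864 mol, which equals the excess n(HNO3).
So n(HNO3) consumed by the sample = 0.02718 - 0.002864 = 0.02432 mol.
n(Na2CO3) = 0.02432 / 2 = 0.01216 mol.
mass = 0.01216 mol x 105.99 g/mol = 1.29 g.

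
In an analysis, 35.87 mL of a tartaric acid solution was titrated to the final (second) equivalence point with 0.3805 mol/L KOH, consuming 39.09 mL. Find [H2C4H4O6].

n(KOH) = 0.3805 x 0.03909 = 0.01487 mol.
At the final (second) equivalence point, 2 mol OH^- react per mol H2C4H4O6, so n(H2C4H4O6) = 0.01487 / 2 = 0.007437 mol.
[H2C4H4O6] = 0.007437 / 0.03587 L = 0.207 M.

0.207 M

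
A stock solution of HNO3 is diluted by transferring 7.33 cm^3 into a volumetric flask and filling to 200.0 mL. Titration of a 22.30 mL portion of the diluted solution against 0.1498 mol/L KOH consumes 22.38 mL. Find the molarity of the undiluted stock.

4.10 M

n(KOH) = 0.1498 x 0.02238 = 0.003353 mol.
n(HNO3) in the aliquot = 0.003353 mol.
[diluted HNO3] = 0.003353 / 0.02230 = 0.1503 M.
Dilution factor = 200.0/7.330 = 27.29, so [stock] = 0.1503 x 27.29 = 4.10 M.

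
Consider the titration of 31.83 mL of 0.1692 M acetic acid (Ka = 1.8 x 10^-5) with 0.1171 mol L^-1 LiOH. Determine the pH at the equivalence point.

n(CH3COOH) = 0.1692 x 0.03183 = 0.005386 mol; V(LiOH) at equivalence = 0.005386/0.1171 = 0.04599 L.
At equivalence all the acid is converted to CH3COO-; total volume = 0.03183 + 0.04599 = 0.07782 L, so [CH3COO-] = 0.005386/0.07782 = 0.06920 M.
Kb = Kw/Ka = 1.0e-14 / 1.8 x 10^-5 = 5.56e-10.
[OH^-] = sqrt(Kb x [CH3COO-]) = sqrt(5.56e-10 x 0.06920) = 6.20e-6 M.
pOH = 5.21, so pH = 14.00 - 5.21 = 8.79.

8.79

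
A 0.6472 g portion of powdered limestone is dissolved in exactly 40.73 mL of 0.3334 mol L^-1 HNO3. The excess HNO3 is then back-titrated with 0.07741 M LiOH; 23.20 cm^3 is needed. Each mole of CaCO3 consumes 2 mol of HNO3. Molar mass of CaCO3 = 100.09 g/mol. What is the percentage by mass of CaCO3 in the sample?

Total n(HNO3) added = 0.3334 x 0.04073 = 0.01358 mol.
n(LiOH) used = 0.07741 x 0.02320 = 0.001796 mol, which equals the excess n(HNO3).
So n(HNO3) consumed by the sample = 0.01358 - 0.001796 = 0.01178 mol.
n(CaCO3) = 0.01178 / 2 = 0.005892 mol.
mass CaCO3 = 0.005892 x 100.09 = 0.5897 g, so %CaCO3 = 0.5897/0.6472 x 100 = 91.1%.

91.1%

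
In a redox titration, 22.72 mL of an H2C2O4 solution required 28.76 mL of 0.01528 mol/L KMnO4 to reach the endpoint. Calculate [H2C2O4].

n(KMnO4) = 0.01528 x 0.02876 = 0.0004395 mol.
From the balanced equation, 2 mol KMnO4 reacts with 5 mol H2C2O4, so n(H2C2O4) = 0.0004395 x 5/2 = 0.001099 mol.
[H2C2O4] = 0.001099 / 0.02272 L = 0.0484 M.

0.0484 M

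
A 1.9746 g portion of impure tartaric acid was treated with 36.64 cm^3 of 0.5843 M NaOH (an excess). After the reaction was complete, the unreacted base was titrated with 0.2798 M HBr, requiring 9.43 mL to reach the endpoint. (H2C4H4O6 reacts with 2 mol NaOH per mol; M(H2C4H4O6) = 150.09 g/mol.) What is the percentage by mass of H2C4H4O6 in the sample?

Total n(NaOH) added = 0.5843 x 0.03664 = 0.02141 mol.
n(HBr) used = 0.2798 x 0.009430 = 0.002639 mol, which equals the excess n(NaOH).
So n(NaOH) consumed by the sample = 0.02141 - 0.002639 = 0.01877 mol.
n(H2C4H4O6) = 0.01877 / 2 = 0.009385 mol.
mass H2C4H4O6 = 0.009385 x 150.09 = 1.409 g, so %H2C4H4O6 = 1.409/1.9746 x 100 = 71.3%.

71.3%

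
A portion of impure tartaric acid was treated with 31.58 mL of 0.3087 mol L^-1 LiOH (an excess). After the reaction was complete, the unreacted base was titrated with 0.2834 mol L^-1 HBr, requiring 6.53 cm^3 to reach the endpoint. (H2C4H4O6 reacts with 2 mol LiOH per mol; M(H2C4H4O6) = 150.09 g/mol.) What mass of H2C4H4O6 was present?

Total n(LiOH) added = 0.3087 x 0.03158 = 0.009749 mol.
n(HBr) used = 0.2834 x 0.006530 = 0.001851 mol, which equals the excess n(LiOH).
So n(LiOH) consumed by the sample = 0.009749 - 0.001851 = 0.007898 mol.
n(H2C4H4O6) = 0.007898 / 2 = 0.003949 mol.
mass = 0.003949 mol x 150.09 g/mol = 0.593 g.

0.593 g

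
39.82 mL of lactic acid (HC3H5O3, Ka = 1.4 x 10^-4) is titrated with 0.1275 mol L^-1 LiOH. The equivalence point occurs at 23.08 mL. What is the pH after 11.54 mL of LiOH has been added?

11.54 mL is exactly half the equivalence volume (23.08/2), i.e. the half-equivalence point.
There, n(HA) = n(A^-), so pH = pKa = -log(1.4 x 10^-4) = 3.85.

3.85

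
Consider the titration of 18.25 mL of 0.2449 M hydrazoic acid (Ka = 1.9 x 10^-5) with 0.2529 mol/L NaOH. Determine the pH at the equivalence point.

8.91

n(HN3) = 0.2449 x 0.01825 = 0.004469 mol; V(NaOH) at equivalence = 0.004469/0.2529 = 0.01767 L.
At equivalence all the acid is converted to N3-; total volume = 0.01825 + 0.01767 = 0.03592 L, so [N3-] = 0.004469/0.03592 = 0.1244 M.
Kb = Kw/Ka = 1.0e-14 / 1.9 x 10^-5 = 5.26e-10.
[OH^-] = sqrt(Kb x [N3-]) = sqrt(5.26e-10 x 0.1244) = 8.09e-6 M.
pOH = 5.09, so pH = 14.00 - 5.09 = 8.91.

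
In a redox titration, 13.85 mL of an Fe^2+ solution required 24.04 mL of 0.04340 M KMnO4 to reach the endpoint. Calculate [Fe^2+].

n(KMnO4) = 0.04340 x 0.02404 = 0.001043 mol.
From the balanced equation, 1 mol KMnO4 reacts with 5 mol Fe^2+, so n(Fe^2+) = 0.001043 x 5/1 = 0.005217 mol.
[Fe^2+] = 0.005217 / 0.01385 L = 0.377 M.

0.377 M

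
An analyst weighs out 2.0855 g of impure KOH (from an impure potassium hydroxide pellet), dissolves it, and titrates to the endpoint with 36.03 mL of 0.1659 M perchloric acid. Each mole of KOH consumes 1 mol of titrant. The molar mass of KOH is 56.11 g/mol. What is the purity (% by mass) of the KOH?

n(HClO4) = 0.1659 x 0.03603 = 0.005977 mol.
n(KOH) = 0.005977 / 1 = 0.005977 mol.
mass of KOH = 0.005977 x 56.11 = 0.3354 g.
% purity = 0.3354 / 2.0855 x 100 = 16.1%.

16.1%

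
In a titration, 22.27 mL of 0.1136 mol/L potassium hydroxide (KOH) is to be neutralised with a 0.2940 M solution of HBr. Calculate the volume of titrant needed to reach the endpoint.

n(KOH) = 0.1136 mol/L x 0.02227 L = 0.002530 mol.
At equivalence n(HBr) = n(KOH) = 0.002530 mol.
V(HBr) = 0.002530 / 0.2940 = 0.008605 L = 8.61 mL.

8.61 mL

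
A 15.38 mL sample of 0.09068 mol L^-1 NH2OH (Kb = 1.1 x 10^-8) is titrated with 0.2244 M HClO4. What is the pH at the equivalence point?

n(NH2OH) = 0.09068 x 0.01538 = 0.001395 mol; V(HClO4) at equivalence = 0.001395/0.2244 = 0.006215 L.
At equivalence the base is fully converted to NH3OH+; total volume = 0.02160 L, so [NH3OH+] = 0.001395/0.02160 = 0.06458 M.
Ka(NH3OH+) = Kw/Kb = 1.0e-14 / 1.1 x 10^-8 = 9.09e-7.
[H^+] = sqrt(Ka x [NH3OH+]) = sqrt(9.09e-7 x 0.06458) = 0.000242 M.
pH = -log(0.000242) = 3.62.

3.62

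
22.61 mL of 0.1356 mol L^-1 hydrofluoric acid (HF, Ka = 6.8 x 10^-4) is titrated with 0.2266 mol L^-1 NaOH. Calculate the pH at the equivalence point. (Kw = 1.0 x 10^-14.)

8.05

n(HF) = 0.1356 x 0.02261 = 0.003066 mol; V(NaOH) at equivalence = 0.003066/0.2266 = 0.01353 L.
At equivalence all the acid is converted to F-; total volume = 0.02261 + 0.01353 = 0.03614 L, so [F-] = 0.003066/0.03614 = 0.08483 M.
Kb = Kw/Ka = 1.0e-14 / 6.8 x 10^-4 = 1.47e-11.
[OH^-] = sqrt(Kb x [F-]) = sqrt(1.47e-11 x 0.08483) = 1.12e-6 M.
pOH = 5.95, so pH = 14.00 - 5.95 = 8.05.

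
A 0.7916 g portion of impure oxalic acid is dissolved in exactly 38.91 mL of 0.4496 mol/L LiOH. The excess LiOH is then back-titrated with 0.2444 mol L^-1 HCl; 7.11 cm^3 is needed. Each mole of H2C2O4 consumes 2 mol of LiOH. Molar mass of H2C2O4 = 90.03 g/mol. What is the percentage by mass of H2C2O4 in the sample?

Total n(LiOH) added = 0.4496 x 0.03891 = 0.01749 mol.
n(HCl) used = 0.2444 x 0.007110 = 0.001738 mol, which equals the excess n(LiOH).
So n(LiOH) consumed by the sample = 0.01749 - 0.001738 = 0.01576 mol.
n(H2C2O4) = 0.01576 / 2 = 0.007878 mol.
mass H2C2O4 = 0.007878 x 90.03 = 0.7093 g, so %H2C2O4 = 0.7093/0.7916 x 100 = 89.6%.

89.6%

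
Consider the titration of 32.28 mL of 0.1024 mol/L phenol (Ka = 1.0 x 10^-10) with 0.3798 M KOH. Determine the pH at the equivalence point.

n(C6H5OH) = 0.1024 x 0.03228 = 0.003305 mol; V(KOH) at equivalence = 0.003305/0.3798 = 0.008703 L.
At equivalence all the acid is converted to C6H5O-; total volume = 0.03228 + 0.008703 = 0.04098 L, so [C6H5O-] = 0.003305/0.04098 = 0.08065 M.
Kb = Kw/Ka = 1.0e-14 / 1.0 x 10^-10 = 0.000100.
[OH^-] = sqrt(Kb x [C6H5O-]) = sqrt(0.000100 x 0.08065) = 0.00284 M.
pOH = 2.55, so pH = 14.00 - 2.55 = 11.45.

11.45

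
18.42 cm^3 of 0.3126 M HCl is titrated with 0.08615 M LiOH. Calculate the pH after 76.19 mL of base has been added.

11.93

n(acid) = 0.3126 x 0.01842 = 0.005758 mol; n(LiOH) added = 0.08615 x 0.07619 = 0.006564 mol.
Base is in excess by 0.006564 - 0.005758 = 0.0008057 mol in a total volume of 0.09461 L.
[OH^-] = 0.0008057/0.09461 = 0.008516 M, so pOH = 2.07 and pH = 14.00 - 2.07 = 11.93.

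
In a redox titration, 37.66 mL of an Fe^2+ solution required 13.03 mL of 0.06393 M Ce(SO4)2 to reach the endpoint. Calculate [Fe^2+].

0.0221 M

n(Ce(SO4)2) = 0.06393 x 0.01303 = 0.0008330 mol.
From the balanced equation, 1 mol Ce(SO4)2 reacts with 1 mol Fe^2+, so n(Fe^2+) = 0.0008330 x 1/1 = 0.0008330 mol.
[Fe^2+] = 0.0008330 / 0.03766 L = 0.0221 M.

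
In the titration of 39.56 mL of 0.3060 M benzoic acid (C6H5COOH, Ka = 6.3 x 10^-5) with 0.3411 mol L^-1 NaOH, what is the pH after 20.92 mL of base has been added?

Initial n(C6H5COOH) = 0.3060 x 0.03956 = 0.01211 mol.
n(NaOH) added = 0.3411 x 0.02092 = 0.007136 mol, converting that many moles of C6H5COOH to C6H5COO-.
Remaining n(C6H5COOH) = 0.004970 mol; n(C6H5COO-) = 0.007136 mol.
By Henderson-Hasselbalch, pH = pKa + log([A^-]/[HA]) = 4.20 + log(0.007136/0.004970) = 4.20 + (+0.16) = 4.36.

4.36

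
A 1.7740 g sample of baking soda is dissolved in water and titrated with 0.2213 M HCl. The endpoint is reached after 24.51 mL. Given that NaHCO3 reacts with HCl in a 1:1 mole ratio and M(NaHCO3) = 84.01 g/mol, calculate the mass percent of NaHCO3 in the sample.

25.7%

n(HCl) = 0.2213 x 0.02451 = 0.005424 mol.
n(NaHCO3) = 0.005424 / 1 = 0.005424 mol.
mass of NaHCO3 = 0.005424 x 84.01 = 0.4557 g.
% purity = 0.4557 / 1.7740 x 100 = 25.7%.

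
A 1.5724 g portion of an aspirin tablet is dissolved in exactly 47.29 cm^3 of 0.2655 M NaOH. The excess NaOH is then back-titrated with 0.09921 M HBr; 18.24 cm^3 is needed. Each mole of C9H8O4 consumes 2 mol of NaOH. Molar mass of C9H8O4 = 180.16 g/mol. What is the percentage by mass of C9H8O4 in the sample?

Total n(NaOH) added = 0.2655 x 0.04729 = 0.01256 mol.
n(HBr) used = 0.09921 x 0.01824 = 0.001810 mol, which equals the excess n(NaOH).
So n(NaOH) consumed by the sample = 0.01256 - 0.001810 = 0.01075 mol.
n(C9H8O4) = 0.01075 / 2 = 0.005373 mol.
mass C9H8O4 = 0.005373 x 180.16 = 0.9680 g, so %C9H8O4 = 0.9680/1.5724 x 100 = 61.6%.

61.6%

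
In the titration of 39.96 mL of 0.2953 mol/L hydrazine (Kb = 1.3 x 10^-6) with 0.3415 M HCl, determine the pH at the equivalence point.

n(N2H4) = 0.2953 x 0.03996 = 0.01180 mol; V(HCl) at equivalence = 0.01180/0.3415 = 0.03455 L.
At equivalence the base is fully converted to N2H5+; total volume = 0.07451 L, so [N2H5+] = 0.01180/0.07451 = 0.1584 M.
Ka(N2H5+) = Kw/Kb = 1.0e-14 / 1.3 x 10^-6 = 7.69e-9.
[H^+] = sqrt(Ka x [N2H5+]) = sqrt(7.69e-9 x 0.1584) = 3.49e-5 M.
pH = -log(3.49e-5) = 4.46.

4.46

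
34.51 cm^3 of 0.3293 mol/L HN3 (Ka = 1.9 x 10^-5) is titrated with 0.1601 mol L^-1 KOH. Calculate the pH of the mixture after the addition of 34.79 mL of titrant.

Initial n(HN3) = 0.3293 x 0.03451 = 0.01136 mol.
n(KOH) added = 0.1601 x 0.03479 = 0.005570 mol, converting that many moles of HN3 to N3-.
Remaining n(HN3) = 0.005794 mol; n(N3-) = 0.005570 mol.
By Henderson-Hasselbalch, pH = pKa + log([A^-]/[HA]) = 4.72 + log(0.005570/0.005794) = 4.72 + (-0.02) = 4.70.

4.70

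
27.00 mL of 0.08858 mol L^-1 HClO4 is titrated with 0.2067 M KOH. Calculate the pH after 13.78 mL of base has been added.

12.05

n(acid) = 0.08858 x 0.02700 = 0.002392 mol; n(KOH) added = 0.2067 x 0.01378 = 0.002848 mol.
Base is in excess by 0.002848 - 0.002392 = 0.0004567 mol in a total volume of 0.04078 L.
[OH^-] = 0.0004567/0.04078 = 0.01120 M, so pOH = 1.95 and pH = 14.00 - 1.95 = 12.05.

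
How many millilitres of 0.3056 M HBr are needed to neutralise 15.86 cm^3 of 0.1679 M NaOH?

n(NaOH) = 0.1679 mol/L x 0.01586 L = 0.002663 mol.
At equivalence n(HBr) = n(NaOH) = 0.002663 mol.
V(HBr) = 0.002663 / 0.3056 = 0.008714 L = 8.71 mL.

8.71 mL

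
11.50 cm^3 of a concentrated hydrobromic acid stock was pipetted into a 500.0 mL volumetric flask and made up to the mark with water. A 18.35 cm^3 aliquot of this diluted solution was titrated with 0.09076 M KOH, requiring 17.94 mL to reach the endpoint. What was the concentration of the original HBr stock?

n(KOH) = 0.09076 x 0.01794 = 0.001628 mol.
n(HBr) in the aliquot = 0.001628 mol.
[diluted HBr] = 0.001628 / 0.01835 = 0.08873 M.
Dilution factor = 500.0/11.50 = 43.48, so [stock] = 0.08873 x 43.48 = 3.86 M.

3.86 M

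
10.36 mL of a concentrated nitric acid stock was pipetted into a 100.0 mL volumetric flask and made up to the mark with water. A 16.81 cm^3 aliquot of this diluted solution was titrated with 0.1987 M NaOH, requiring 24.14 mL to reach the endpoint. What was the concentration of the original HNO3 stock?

2.75 M

n(NaOH) = 0.1987 x 0.02414 = 0.004797 mol.
n(HNO3) in the aliquot = 0.004797 mol.
[diluted HNO3] = 0.004797 / 0.01681 = 0.2853 M.
Dilution factor = 100.0/10.36 = 9.653, so [stock] = 0.2853 x 9.653 = 2.75 M.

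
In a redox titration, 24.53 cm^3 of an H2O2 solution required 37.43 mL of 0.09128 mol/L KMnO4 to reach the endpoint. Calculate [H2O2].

0.348 M

n(KMnO4) = 0.09128 x 0.03743 = 0.003417 mol.
From the balanced equation, 2 mol KMnO4 reacts with 5 mol H2O2, so n(H2O2) = 0.003417 x 5/2 = 0.008542 mol.
[H2O2] = 0.008542 / 0.02453 L = 0.348 M.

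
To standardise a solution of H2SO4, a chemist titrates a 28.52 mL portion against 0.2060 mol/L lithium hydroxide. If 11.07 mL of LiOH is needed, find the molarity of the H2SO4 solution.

n(LiOH) delivered = 0.2060 x 0.01107 = 0.002280 mol.
The reaction is 1 H2SO4 + 2 LiOH, so n(H2SO4) = 0.002280 x 1/2 = 0.001140 mol.
[H2SO4] = 0.001140 mol / 0.02852 L = 0.0400 M.

0.0400 M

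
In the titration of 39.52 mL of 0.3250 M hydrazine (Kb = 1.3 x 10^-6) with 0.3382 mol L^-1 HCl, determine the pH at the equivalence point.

n(N2H4) = 0.3250 x 0.03952 = 0.01284 mol; V(HCl) at equivalence = 0.01284/0.3382 = 0.03798 L.
At equivalence the base is fully converted to N2H5+; total volume = 0.07750 L, so [N2H5+] = 0.01284/0.07750 = 0.1657 M.
Ka(N2H5+) = Kw/Kb = 1.0e-14 / 1.3 x 10^-6 = 7.69e-9.
[H^+] = sqrt(Ka x [N2H5+]) = sqrt(7.69e-9 x 0.1657) = 3.57e-5 M.
pH = -log(3.57e-5) = 4.45.

4.45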